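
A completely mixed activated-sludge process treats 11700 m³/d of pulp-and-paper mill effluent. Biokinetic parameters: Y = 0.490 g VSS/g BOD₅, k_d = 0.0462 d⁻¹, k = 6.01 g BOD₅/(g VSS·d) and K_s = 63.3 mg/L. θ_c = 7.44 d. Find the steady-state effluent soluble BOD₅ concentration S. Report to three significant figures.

S ≈ 4.14 mg/L

Effluent substrate depends only on kinetics and SRT: S = K_s(1 + k_d θ_c) / [θ_c(Yk − k_d) − 1] = 63.3 × (1 + 0.0462 × 7.44) / [7.44 × (0.490 × 6.01 − 0.0462) − 1] = 85.06 / 20.57 = 4.136 mg/L.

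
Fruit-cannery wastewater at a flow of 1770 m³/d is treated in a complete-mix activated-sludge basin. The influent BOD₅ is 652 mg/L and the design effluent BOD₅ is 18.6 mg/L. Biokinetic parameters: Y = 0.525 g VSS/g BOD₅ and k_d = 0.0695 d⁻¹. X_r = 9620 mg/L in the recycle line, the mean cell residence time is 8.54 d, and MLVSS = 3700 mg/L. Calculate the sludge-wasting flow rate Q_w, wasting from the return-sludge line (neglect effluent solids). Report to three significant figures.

From the SRT design equation V = Y Q (S₀−S) θ_c / [X (1 + k_d θ_c)] = 0.525 × 1770 × (652 − 18.6) × 8.54 / [3700 × (1 + 0.0695 × 8.54)] = 5.03×10^6 / 5896 = 852.5 m³.
θ_c = V·X/(Q_w·X_r) when wasting from the recycle, so Q_w = V·X/(θ_c·X_r) = 852.5 × 3700 / (8.54 × 9620) = 38.40 m³/d.

Q_w ≈ 38.4 m³/d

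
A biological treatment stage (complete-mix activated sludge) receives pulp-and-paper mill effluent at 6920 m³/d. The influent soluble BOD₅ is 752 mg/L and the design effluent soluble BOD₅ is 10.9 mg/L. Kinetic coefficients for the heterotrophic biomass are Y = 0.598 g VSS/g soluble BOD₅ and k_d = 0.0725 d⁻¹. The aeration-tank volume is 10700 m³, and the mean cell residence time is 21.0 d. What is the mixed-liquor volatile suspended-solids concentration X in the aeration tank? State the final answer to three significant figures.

Solving the biomass balance for X: X = Y Q (S₀−S) θ_c / [V (1+k_d θ_c)] = 0.598 × 6920 × (752 − 10.9) × 21.0 / [10700 × (1 + 0.0725 × 21.0)] = 2386 mg/L.

X ≈ 2390 mg/L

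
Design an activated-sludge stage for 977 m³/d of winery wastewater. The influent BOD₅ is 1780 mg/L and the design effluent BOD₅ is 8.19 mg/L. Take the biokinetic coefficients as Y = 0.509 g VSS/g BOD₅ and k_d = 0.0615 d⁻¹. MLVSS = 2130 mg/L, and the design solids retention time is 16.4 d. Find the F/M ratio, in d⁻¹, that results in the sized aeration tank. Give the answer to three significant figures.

F/M ≈ 0.242 d⁻¹

Steady-state biomass mass balance: V·X·(1 + k_d·θ_c) = Y·Q·(S₀ − S)·θ_c, so V = 0.509 × 977 × (1780 − 8.19) × 16.4 / [2130 × (1 + 0.0615 × 16.4)] = 1.45×10^7 / 4278 = 3378 m³.
Food-to-microorganism ratio F/M = Q S₀ / (V X) = 977 × 1780 / (3378 × 2130) = 0.2417 d⁻¹.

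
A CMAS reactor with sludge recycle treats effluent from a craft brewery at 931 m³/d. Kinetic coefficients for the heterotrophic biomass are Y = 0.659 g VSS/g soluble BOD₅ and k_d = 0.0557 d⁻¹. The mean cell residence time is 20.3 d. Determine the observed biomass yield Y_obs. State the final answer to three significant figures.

Y_obs ≈ 0.309 g VSS/g soluble BOD₅

Y_obs = Y / (1 + k_d θ_c) = 0.659 / (1 + 0.0557 × 20.3) = 0.659 / 2.131 = 0.3093.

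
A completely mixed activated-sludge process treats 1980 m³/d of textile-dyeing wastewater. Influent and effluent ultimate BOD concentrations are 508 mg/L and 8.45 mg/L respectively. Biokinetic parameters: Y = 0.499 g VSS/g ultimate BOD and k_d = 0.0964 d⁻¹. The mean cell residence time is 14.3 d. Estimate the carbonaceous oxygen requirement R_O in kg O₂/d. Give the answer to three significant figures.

R_O ≈ 694 kg O₂/d

Correct the yield for decay: Y_obs = Y/(1 + k_d θ_c) = 0.499 / (1 + 0.0964 × 14.3) = 0.499 / 2.379 = 0.2098.
Mass of ultimate BOD removed per day: Q(S₀ − S) = 1980 × 499.6 g/m³ = 989.1 kg/d.
Net sludge production P_X = 0.2098 × 989.1 = 207.5 kg VSS/d.
R_O = Q·(S₀ − S) − 1.42·P_X = 989.1 − 1.42 × 207.5 = 694.4 kg O₂/d.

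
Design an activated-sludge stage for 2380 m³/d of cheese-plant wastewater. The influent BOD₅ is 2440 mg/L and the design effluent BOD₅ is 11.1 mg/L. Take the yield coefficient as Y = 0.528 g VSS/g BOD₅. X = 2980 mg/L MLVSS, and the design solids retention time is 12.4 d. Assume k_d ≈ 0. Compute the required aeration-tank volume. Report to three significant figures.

V·X = Y·Q·ΔS·θ_c gives V = 0.528 × 2380 × (2440 − 11.1) × 12.4 / 2980 = 12701 m³.

V ≈ 12700 m³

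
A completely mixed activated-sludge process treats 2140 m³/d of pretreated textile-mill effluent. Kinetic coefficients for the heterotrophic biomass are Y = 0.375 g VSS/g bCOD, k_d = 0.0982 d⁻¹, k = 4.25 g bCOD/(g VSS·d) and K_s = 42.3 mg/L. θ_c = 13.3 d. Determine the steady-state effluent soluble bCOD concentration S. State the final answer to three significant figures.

S ≈ 5.16 mg/L

From the Monod/SRT balance for a CMAS, S = K_s·(1+k_d θ_c)/[θ_c·(Y k − k_d) − 1] = 42.3 × (1 + 0.0982 × 13.3) / [13.3 × (0.375 × 4.25 − 0.0982) − 1] = 97.55 / 18.89 = 5.164 mg/L.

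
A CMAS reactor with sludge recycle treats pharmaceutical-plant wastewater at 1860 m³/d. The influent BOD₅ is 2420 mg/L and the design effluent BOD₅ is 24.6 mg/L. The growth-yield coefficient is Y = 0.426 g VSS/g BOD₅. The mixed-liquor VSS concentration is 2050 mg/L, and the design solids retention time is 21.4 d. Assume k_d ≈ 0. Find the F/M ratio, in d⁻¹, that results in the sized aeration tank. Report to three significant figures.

F/M ≈ 0.111 d⁻¹

With k_d = 0 the design equation reduces to V = Y Q (S₀−S) θ_c / X = 0.426 × 1860 × (2420 − 24.6) × 21.4 / 2050 = 19813 m³.
F/M = applied load / biomass = Q·S₀/(V·X) = 1860 × 2420 / (19813 × 2050) = 0.1108 d⁻¹.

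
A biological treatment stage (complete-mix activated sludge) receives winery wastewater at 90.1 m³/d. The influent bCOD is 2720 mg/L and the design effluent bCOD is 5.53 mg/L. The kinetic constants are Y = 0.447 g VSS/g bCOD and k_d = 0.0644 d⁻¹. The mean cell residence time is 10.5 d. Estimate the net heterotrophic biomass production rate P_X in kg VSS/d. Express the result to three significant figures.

Observed yield with endogenous decay: Y_obs = Y / (1 + k_d·θ_c) = 0.447 / (1 + 0.0644 × 10.5) = 0.447 / 1.676 = 0.2667 g VSS/g bCOD.
Substrate removed = Q·(S₀ − S) = 90.1 m³/d × (2720 − 5.53) g/m³ = 2.45×10^5 g/d = 244.6 kg/d.
Net biomass production P_X = Y_obs × Q·(S₀ − S) = 0.2667 × 244.6 = 65.22 kg VSS/d.

P_X ≈ 65.2 kg VSS/d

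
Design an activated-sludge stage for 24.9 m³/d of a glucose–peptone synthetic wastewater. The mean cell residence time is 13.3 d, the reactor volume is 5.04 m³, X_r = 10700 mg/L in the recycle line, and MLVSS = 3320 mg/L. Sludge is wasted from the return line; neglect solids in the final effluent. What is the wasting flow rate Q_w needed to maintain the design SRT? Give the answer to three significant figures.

Q_w ≈ 0.118 m³/d

Wasting from the return line (neglecting effluent solids): Q_w = V·X / (θ_c·X_r) = 5.040 × 3320 / (13.3 × 10700) = 0.1176 m³/d.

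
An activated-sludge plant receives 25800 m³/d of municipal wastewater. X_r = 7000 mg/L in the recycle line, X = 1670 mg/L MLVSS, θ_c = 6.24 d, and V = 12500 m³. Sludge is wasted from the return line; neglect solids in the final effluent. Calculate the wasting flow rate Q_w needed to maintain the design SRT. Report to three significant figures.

Q_w ≈ 478 m³/d

Wasting from the return line (neglecting effluent solids): Q_w = V·X / (θ_c·X_r) = 12500 × 1670 / (6.24 × 7000) = 477.9 m³/d.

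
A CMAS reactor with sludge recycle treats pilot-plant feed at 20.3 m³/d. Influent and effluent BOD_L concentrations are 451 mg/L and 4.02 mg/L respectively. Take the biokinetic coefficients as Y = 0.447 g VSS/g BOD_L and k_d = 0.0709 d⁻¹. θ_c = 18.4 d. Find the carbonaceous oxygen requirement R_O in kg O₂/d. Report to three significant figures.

Correct the yield for decay: Y_obs = Y/(1 + k_d θ_c) = 0.447 / (1 + 0.0709 × 18.4) = 0.447 / 2.305 = 0.1940.
Q·(S₀ − S) = 20.3 × (451 − 4.02) × 10⁻³ = 9.074 kg/d removed.
Net sludge production P_X = 0.1940 × 9.074 = 1.760 kg VSS/d.
R_O = Q·(S₀ − S) − 1.42·P_X = 9.074 − 1.42 × 1.760 = 6.575 kg O₂/d.

R_O ≈ 6.57 kg O₂/d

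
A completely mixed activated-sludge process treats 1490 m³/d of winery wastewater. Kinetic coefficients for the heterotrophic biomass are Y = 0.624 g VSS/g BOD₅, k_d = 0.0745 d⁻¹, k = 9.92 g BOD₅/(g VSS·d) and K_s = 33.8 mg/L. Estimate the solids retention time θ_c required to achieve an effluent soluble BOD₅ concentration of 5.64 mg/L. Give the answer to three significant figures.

θ_c ≈ 1.23 d

Specific growth rate at S = 5.64 mg/L: μ = YkS/(K_s+S) = 0.624·9.92·5.64/(33.8+5.64) = 0.8852 d⁻¹.
1/θ_c = 0.8852 − 0.0745 = 0.8107 d⁻¹, so θ_c = 1.234 d.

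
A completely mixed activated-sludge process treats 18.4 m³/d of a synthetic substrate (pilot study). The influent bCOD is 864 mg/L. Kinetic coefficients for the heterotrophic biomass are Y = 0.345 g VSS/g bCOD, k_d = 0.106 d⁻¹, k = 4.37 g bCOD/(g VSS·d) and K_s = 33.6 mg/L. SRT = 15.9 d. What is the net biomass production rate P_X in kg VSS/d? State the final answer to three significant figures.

P_X ≈ 2.03 kg VSS/d

For a completely mixed reactor with recycle the Lawrence–McCarty relation gives S = K_s·(1 + k_d·θ_c) / [θ_c·(Y·k − k_d) − 1] = 33.6 × (1 + 0.106 × 15.9) / [15.9 × (0.345 × 4.37 − 0.106) − 1] = 90.23 / 21.29 = 4.239 mg/L.
The observed yield is Y_obs = Y/(1 + k_d·θ_c) = 0.345 / (1 + 0.106 × 15.9) = 0.345 / 2.685 = 0.1285 g VSS per g bCOD removed.
Q·(S₀ − S) = 18.4 × (864 − 4.24) × 10⁻³ = 15.82 kg/d removed.
Biomass produced: P_X = Y_obs·Q·ΔS = 0.1285 × 15.82 ≈ 2.032 kg VSS/d.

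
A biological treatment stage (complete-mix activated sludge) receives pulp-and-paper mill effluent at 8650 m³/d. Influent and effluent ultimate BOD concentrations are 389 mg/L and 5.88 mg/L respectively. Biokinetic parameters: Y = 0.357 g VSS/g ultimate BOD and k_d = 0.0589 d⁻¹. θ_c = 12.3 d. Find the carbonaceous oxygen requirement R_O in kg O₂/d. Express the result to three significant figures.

R_O ≈ 2340 kg O₂/d

Y_obs = Y / (1 + k_d θ_c) = 0.357 / (1 + 0.0589 × 12.3) = 0.357 / 1.724 = 0.2070.
Substrate removed = Q·(S₀ − S) = 8650 m³/d × (389 − 5.88) g/m³ = 3.31×10^6 g/d = 3314 kg/d.
Biomass synthesised: P_X = Y_obs × 3314 = 686.1 kg VSS/d.
Carbonaceous O₂ demand = substrate oxidised − cell-mass equivalent = 3314 − 1.42 × 686.1 = 2340 kg O₂/d.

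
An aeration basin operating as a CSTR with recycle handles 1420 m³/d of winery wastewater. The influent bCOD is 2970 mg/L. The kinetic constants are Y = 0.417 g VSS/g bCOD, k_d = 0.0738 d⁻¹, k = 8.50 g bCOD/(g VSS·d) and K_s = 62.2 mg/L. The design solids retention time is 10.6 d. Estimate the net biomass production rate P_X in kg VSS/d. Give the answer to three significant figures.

P_X ≈ 986 kg VSS/d

Effluent substrate depends only on kinetics and SRT: S = K_s(1 + k_d θ_c) / [θ_c(Yk − k_d) − 1] = 62.2 × (1 + 0.0738 × 10.6) / [10.6 × (0.417 × 8.50 − 0.0738) − 1] = 110.9 / 35.79 = 3.098 mg/L.
Correct the yield for decay: Y_obs = Y/(1 + k_d θ_c) = 0.417 / (1 + 0.0738 × 10.6) = 0.417 / 1.782 = 0.2340.
Mass of bCOD removed per day: Q(S₀ − S) = 1420 × 2967 g/m³ = 4213 kg/d.
P_X = Y_obs · Q(S₀ − S) = 0.2340 × 4213 = 985.7 kg VSS/d.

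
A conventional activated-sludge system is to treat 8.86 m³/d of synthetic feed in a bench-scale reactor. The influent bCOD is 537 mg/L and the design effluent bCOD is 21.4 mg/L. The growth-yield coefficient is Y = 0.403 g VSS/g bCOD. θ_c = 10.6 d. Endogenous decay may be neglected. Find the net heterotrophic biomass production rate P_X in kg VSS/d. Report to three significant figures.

P_X ≈ 1.84 kg VSS/d

Since k_d ≈ 0, Y_obs = Y = 0.403 g VSS/g bCOD.
Substrate removed = Q·(S₀ − S) = 8.86 m³/d × (537 − 21.4) g/m³ = 4.57×10^3 g/d = 4.568 kg/d.
Net biomass production P_X = Y_obs × Q·(S₀ − S) = 0.4030 × 4.568 = 1.841 kg VSS/d.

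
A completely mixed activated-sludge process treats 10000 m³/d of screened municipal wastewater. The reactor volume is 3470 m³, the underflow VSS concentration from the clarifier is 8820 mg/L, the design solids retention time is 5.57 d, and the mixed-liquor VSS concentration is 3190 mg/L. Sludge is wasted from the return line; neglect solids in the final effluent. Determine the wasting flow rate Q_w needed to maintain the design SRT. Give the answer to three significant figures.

Q_w = (V·X)/(θ_c X_r) = 3470 × 3190 / (5.57 × 8820) = 225.3 m³/d.

Q_w ≈ 225 m³/d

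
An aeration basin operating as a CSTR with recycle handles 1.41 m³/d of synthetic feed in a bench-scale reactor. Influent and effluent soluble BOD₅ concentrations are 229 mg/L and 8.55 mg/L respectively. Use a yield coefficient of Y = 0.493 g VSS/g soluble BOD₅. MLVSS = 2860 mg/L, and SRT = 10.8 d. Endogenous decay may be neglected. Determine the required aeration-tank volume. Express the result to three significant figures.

Biomass mass balance (decay neglected): V·X = Y·Q·(S₀ − S)·θ_c, so V = 0.493 × 1.41 × (229 − 8.55) × 10.8 / 2860 = 0.5787 m³.

V ≈ 0.579 m³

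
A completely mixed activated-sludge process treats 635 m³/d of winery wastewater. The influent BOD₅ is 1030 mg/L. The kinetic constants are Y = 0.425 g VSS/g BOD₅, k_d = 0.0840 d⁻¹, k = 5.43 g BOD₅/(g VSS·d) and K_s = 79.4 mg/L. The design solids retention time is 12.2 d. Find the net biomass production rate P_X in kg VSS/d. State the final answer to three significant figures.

For a completely mixed reactor with recycle the Lawrence–McCarty relation gives S = K_s·(1 + k_d·θ_c) / [θ_c·(Y·k − k_d) − 1] = 79.4 × (1 + 0.0840 × 12.2) / [12.2 × (0.425 × 5.43 − 0.0840) − 1] = 160.8 / 26.13 = 6.153 mg/L.
Y_obs = Y / (1 + k_d θ_c) = 0.425 / (1 + 0.0840 × 12.2) = 0.425 / 2.025 = 0.2099.
Mass of BOD₅ removed per day: Q(S₀ − S) = 635 × 1024 g/m³ = 650.1 kg/d.
Net biomass production P_X = Y_obs × Q·(S₀ − S) = 0.2099 × 650.1 = 136.5 kg VSS/d.

P_X ≈ 136 kg VSS/d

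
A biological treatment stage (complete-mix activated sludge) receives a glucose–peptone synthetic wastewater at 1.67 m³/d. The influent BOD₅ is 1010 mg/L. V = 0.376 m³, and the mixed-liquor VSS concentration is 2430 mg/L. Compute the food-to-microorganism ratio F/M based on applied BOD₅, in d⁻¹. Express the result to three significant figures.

F/M = applied load / biomass = Q·S₀/(V·X) = 1.67 × 1010 / (0.3760 × 2430) = 1.846 d⁻¹.

F/M ≈ 1.85 d⁻¹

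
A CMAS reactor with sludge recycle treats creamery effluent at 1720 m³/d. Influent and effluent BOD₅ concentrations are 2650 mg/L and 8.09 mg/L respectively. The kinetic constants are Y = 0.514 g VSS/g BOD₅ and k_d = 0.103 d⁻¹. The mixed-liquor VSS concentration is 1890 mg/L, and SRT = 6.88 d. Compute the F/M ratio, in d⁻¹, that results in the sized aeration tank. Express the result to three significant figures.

F/M ≈ 0.485 d⁻¹

From the SRT design equation V = Y Q (S₀−S) θ_c / [X (1 + k_d θ_c)] = 0.514 × 1720 × (2650 − 8.09) × 6.88 / [1890 × (1 + 0.103 × 6.88)] = 1.61×10^7 / 3229 = 4976 m³.
Food-to-microorganism ratio F/M = Q S₀ / (V X) = 1720 × 2650 / (4976 × 1890) = 0.4846 d⁻¹.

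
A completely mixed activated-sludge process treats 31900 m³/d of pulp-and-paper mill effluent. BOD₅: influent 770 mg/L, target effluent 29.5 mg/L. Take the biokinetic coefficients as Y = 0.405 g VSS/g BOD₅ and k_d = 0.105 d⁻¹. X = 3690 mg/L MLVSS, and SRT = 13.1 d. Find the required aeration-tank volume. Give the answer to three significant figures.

Steady-state biomass mass balance: V·X·(1 + k_d·θ_c) = Y·Q·(S₀ − S)·θ_c, so V = 0.405 × 31900 × (770 − 29.5) × 13.1 / [3690 × (1 + 0.105 × 13.1)] = 1.25×10^8 / 8766 = 14298 m³.

V ≈ 14300 m³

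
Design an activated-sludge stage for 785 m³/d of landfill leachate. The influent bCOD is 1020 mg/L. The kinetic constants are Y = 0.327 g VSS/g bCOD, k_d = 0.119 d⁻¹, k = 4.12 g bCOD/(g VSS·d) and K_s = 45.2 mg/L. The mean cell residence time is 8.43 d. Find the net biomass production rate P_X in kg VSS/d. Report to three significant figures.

For a completely mixed reactor with recycle the Lawrence–McCarty relation gives S = K_s·(1 + k_d·θ_c) / [θ_c·(Y·k − k_d) − 1] = 45.2 × (1 + 0.119 × 8.43) / [8.43 × (0.327 × 4.12 − 0.119) − 1] = 90.54 / 9.354 = 9.680 mg/L.
The observed yield is Y_obs = Y/(1 + k_d·θ_c) = 0.327 / (1 + 0.119 × 8.43) = 0.327 / 2.003 = 0.1632 g VSS per g bCOD removed.
Q·(S₀ − S) = 785 × (1020 − 9.68) × 10⁻³ = 793.1 kg/d removed.
So the net sludge growth is P_X = 0.1632 × 793.1 = 129.5 kg VSS/d.

P_X ≈ 129 kg VSS/d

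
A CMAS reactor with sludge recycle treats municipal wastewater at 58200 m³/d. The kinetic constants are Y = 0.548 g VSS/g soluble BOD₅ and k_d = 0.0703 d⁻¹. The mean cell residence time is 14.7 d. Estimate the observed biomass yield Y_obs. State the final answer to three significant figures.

Y_obs = Y / (1 + k_d θ_c) = 0.548 / (1 + 0.0703 × 14.7) = 0.548 / 2.033 = 0.2695.

Y_obs ≈ 0.269 g VSS/g soluble BOD₅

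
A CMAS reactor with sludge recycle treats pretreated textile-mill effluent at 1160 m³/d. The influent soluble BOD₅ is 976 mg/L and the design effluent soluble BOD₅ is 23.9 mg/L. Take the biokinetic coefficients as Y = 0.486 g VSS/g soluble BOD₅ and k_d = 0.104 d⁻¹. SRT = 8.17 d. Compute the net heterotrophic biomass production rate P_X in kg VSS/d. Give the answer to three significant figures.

Y_obs = Y / (1 + k_d θ_c) = 0.486 / (1 + 0.104 × 8.17) = 0.486 / 1.850 = 0.2627.
Mass of soluble BOD₅ removed per day: Q(S₀ − S) = 1160 × 952.1 g/m³ = 1104 kg/d.
Biomass produced: P_X = Y_obs·Q·ΔS = 0.2627 × 1104 ≈ 290.2 kg VSS/d.

P_X ≈ 290 kg VSS/d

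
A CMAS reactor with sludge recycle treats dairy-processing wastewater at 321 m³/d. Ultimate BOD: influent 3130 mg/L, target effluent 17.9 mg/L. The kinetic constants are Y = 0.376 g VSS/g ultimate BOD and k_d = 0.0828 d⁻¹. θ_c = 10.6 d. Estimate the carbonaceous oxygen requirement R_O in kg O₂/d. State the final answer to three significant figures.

Y_obs = Y / (1 + k_d θ_c) = 0.376 / (1 + 0.0828 × 10.6) = 0.376 / 1.878 = 0.2002.
Q·(S₀ − S) = 321 × (3130 − 17.9) × 10⁻³ = 999.0 kg/d removed.
P_X = Y_obs·Q·(S₀ − S) = 0.2002 × 999.0 = 200.0 kg VSS/d.
R_O = Q·ΔS − 1.42 P_X = 999.0 − 284.1 = 714.9 kg O₂/d.

R_O ≈ 715 kg O₂/d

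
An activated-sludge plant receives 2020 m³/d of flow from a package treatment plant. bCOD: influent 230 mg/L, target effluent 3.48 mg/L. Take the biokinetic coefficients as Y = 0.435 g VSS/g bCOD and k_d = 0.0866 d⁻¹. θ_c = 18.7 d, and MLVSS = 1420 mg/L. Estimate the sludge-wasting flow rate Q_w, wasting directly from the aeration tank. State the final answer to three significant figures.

Q_w ≈ 53.5 m³/d

Rearranging the biomass balance for a CMAS with decay, V = Y·Q·ΔS·θ_c / [X·(1+k_d θ_c)] = 0.435 × 2020 × (230 − 3.48) × 18.7 / [1420 × (1 + 0.0866 × 18.7)] = 3.72×10^6 / 3720 = 1001 m³.
For wasting at MLVSS concentration, Q_w = V/θ_c = 1001/18.7 = 53.51 m³/d.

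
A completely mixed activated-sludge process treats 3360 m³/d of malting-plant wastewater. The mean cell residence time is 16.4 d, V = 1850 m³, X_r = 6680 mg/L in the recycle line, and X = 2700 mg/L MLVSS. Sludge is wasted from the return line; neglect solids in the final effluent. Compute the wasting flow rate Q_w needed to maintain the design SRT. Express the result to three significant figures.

Q_w ≈ 45.6 m³/d

θ_c = V·X/(Q_w·X_r) when wasting from the recycle, so Q_w = V·X/(θ_c·X_r) = 1850 × 2700 / (16.4 × 6680) = 45.59 m³/d.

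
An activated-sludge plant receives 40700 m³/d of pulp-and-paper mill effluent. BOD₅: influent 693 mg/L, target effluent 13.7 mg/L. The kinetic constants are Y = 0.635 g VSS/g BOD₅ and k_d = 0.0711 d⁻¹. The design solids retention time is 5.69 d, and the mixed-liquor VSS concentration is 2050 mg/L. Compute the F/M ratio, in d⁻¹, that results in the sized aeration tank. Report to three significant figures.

F/M ≈ 0.397 d⁻¹

Steady-state biomass mass balance: V·X·(1 + k_d·θ_c) = Y·Q·(S₀ − S)·θ_c, so V = 0.635 × 40700 × (693 − 13.7) × 5.69 / [2050 × (1 + 0.0711 × 5.69)] = 9.99×10^7 / 2879 = 34694 m³.
F/M = Q·S₀ / (V·X) = 40700 × 693 / (34694 × 2050) = 0.3966 g BOD₅·(g VSS·d)⁻¹.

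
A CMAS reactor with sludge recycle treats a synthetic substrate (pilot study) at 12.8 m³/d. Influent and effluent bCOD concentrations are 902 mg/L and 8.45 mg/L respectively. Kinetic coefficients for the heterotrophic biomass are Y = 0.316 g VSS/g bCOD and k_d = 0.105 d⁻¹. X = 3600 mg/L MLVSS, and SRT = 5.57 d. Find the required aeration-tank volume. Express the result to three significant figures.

V ≈ 3.53 m³

Steady-state biomass mass balance: V·X·(1 + k_d·θ_c) = Y·Q·(S₀ − S)·θ_c, so V = 0.316 × 12.8 × (902 − 8.45) × 5.57 / [3600 × (1 + 0.105 × 5.57)] = 2.01×10^4 / 5705 = 3.528 m³.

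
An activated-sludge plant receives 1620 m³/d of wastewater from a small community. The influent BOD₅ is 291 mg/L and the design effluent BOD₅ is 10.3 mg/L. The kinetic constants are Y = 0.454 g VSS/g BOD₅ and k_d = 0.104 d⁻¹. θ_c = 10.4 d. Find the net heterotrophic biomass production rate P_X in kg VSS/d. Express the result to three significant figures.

P_X ≈ 99.2 kg VSS/d

Y_obs = Y / (1 + k_d θ_c) = 0.454 / (1 + 0.104 × 10.4) = 0.454 / 2.082 = 0.2181.
ΔS = 291 − 10.3 = 280.7 mg/L, so the substrate removal rate is 1620 × 280.7/1000 = 454.7 kg BOD₅/d.
Biomass produced: P_X = Y_obs·Q·ΔS = 0.2181 × 454.7 ≈ 99.18 kg VSS/d.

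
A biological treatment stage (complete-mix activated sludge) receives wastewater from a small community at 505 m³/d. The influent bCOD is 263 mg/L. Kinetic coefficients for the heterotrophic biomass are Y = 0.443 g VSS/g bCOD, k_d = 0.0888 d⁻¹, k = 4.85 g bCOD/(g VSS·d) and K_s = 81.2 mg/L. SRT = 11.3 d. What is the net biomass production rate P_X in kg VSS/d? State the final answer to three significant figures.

P_X ≈ 28.6 kg VSS/d

From the Monod/SRT balance for a CMAS, S = K_s·(1+k_d θ_c)/[θ_c·(Y k − k_d) − 1] = 81.2 × (1 + 0.0888 × 11.3) / [11.3 × (0.443 × 4.85 − 0.0888) − 1] = 162.7 / 22.28 = 7.303 mg/L.
Observed yield with endogenous decay: Y_obs = Y / (1 + k_d·θ_c) = 0.443 / (1 + 0.0888 × 11.3) = 0.443 / 2.003 = 0.2211 g VSS/g bCOD.
Substrate removed = Q·(S₀ − S) = 505 m³/d × (263 − 7.30) g/m³ = 1.29×10^5 g/d = 129.1 kg/d.
P_X = Y_obs · Q(S₀ − S) = 0.2211 × 129.1 = 28.55 kg VSS/d.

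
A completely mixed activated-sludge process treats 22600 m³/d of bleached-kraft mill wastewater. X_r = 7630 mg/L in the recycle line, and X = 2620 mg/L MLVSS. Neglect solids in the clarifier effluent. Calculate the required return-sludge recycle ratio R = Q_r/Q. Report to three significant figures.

Mass balance around the secondary clarifier (neglecting effluent solids): R = X / (X_r − X) = 2620 / (7630 − 2620) = 0.5230.

R ≈ 0.523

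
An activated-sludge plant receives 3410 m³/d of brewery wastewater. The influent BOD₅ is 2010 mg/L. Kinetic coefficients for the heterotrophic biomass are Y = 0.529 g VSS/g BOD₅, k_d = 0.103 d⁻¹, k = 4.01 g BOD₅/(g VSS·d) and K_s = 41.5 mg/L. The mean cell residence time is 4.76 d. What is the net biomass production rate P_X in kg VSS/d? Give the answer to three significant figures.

P_X ≈ 2420 kg VSS/d

Effluent substrate depends only on kinetics and SRT: S = K_s(1 + k_d θ_c) / [θ_c(Yk − k_d) − 1] = 41.5 × (1 + 0.103 × 4.76) / [4.76 × (0.529 × 4.01 − 0.103) − 1] = 61.85 / 8.607 = 7.186 mg/L.
Correct the yield for decay: Y_obs = Y/(1 + k_d θ_c) = 0.529 / (1 + 0.103 × 4.76) = 0.529 / 1.490 = 0.3550.
Substrate removed = Q·(S₀ − S) = 3410 m³/d × (2010 − 7.19) g/m³ = 6.83×10^6 g/d = 6830 kg/d.
P_X = Y_obs · Q(S₀ − S) = 0.3550 × 6830 = 2424 kg VSS/d.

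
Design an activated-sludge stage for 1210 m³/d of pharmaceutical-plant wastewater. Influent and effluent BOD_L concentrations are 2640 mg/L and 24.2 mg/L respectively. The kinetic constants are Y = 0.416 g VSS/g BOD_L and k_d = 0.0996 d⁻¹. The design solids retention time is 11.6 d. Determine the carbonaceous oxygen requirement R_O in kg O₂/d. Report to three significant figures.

R_O ≈ 2300 kg O₂/d

The observed yield is Y_obs = Y/(1 + k_d·θ_c) = 0.416 / (1 + 0.0996 × 11.6) = 0.416 / 2.155 = 0.1930 g VSS per g BOD_L removed.
Substrate removed = Q·(S₀ − S) = 1210 m³/d × (2640 − 24.2) g/m³ = 3.17×10^6 g/d = 3165 kg/d.
Biomass synthesised: P_X = Y_obs × 3165 = 610.9 kg VSS/d.
R_O = Q·(S₀ − S) − 1.42·P_X = 3165 − 1.42 × 610.9 = 2298 kg O₂/d.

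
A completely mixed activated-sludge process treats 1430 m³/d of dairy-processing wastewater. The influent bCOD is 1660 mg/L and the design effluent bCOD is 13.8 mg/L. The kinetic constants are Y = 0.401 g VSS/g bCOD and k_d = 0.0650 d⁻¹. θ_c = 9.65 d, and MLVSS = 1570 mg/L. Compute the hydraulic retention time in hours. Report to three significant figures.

Steady-state biomass mass balance: V·X·(1 + k_d·θ_c) = Y·Q·(S₀ − S)·θ_c, so V = 0.401 × 1430 × (1660 − 13.8) × 9.65 / [1570 × (1 + 0.0650 × 9.65)] = 9.11×10^6 / 2555 = 3566 m³.
HRT = V/Q = 3566 m³ / 1430 m³·d⁻¹ = 2.493 d × 24 = 59.84 h.

τ ≈ 59.8 h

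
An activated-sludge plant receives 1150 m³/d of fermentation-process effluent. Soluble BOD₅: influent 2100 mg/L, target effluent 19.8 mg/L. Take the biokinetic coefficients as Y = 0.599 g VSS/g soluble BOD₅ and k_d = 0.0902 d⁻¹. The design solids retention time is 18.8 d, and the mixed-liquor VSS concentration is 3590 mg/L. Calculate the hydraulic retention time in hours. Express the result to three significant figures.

τ ≈ 58.1 h

Steady-state biomass mass balance: V·X·(1 + k_d·θ_c) = Y·Q·(S₀ − S)·θ_c, so V = 0.599 × 1150 × (2100 − 19.8) × 18.8 / [3590 × (1 + 0.0902 × 18.8)] = 2.69×10^7 / 9678 = 2784 m³.
HRT = V/Q = 2784 m³ / 1150 m³·d⁻¹ = 2.421 d × 24 = 58.09 h.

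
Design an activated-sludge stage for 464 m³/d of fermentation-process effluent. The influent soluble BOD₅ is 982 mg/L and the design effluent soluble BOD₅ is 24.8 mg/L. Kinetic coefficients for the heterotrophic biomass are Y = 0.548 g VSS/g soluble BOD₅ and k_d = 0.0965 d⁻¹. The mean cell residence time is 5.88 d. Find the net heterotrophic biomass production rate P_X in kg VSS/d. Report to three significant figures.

Correct the yield for decay: Y_obs = Y/(1 + k_d θ_c) = 0.548 / (1 + 0.0965 × 5.88) = 0.548 / 1.567 = 0.3496.
Mass of soluble BOD₅ removed per day: Q(S₀ − S) = 464 × 957.2 g/m³ = 444.1 kg/d.
Net biomass production P_X = Y_obs × Q·(S₀ − S) = 0.3496 × 444.1 = 155.3 kg VSS/d.

P_X ≈ 155 kg VSS/d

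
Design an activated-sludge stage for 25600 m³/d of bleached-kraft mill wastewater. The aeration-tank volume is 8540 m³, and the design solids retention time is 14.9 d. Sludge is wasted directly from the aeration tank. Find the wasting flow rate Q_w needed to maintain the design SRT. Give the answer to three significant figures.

Q_w ≈ 573 m³/d

With mixed-liquor wasting, θ_c = V/Q_w, so Q_w = V/θ_c = 8540/14.9 = 573.2 m³/d.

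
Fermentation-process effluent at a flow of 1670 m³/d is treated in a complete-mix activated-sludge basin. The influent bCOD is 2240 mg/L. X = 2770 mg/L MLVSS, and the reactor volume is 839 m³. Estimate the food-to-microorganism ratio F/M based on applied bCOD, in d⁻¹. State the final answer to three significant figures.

Food-to-microorganism ratio F/M = Q S₀ / (V X) = 1670 × 2240 / (839.0 × 2770) = 1.610 d⁻¹.

F/M ≈ 1.61 d⁻¹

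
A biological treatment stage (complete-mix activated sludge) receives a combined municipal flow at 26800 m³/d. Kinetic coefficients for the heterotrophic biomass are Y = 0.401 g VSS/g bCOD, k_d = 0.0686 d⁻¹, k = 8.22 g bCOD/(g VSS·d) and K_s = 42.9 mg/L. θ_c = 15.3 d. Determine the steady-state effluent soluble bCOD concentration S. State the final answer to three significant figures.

S ≈ 1.82 mg/L

From the Monod/SRT balance for a CMAS, S = K_s·(1+k_d θ_c)/[θ_c·(Y k − k_d) − 1] = 42.9 × (1 + 0.0686 × 15.3) / [15.3 × (0.401 × 8.22 − 0.0686) − 1] = 87.93 / 48.38 = 1.817 mg/L.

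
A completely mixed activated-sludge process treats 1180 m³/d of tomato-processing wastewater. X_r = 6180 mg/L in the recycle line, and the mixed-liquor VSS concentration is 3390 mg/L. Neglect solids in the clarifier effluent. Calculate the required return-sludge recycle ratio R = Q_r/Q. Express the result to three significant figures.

R = Q_r/Q = X/(X_r − X) = 3390 / (6180 − 3390) = 1.215.

R ≈ 1.22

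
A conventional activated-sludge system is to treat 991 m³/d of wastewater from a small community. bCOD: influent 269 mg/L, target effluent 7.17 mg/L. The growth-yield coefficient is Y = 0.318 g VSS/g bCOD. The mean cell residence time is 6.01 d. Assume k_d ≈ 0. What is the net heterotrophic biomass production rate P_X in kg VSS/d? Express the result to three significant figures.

No decay correction is needed, so Y_obs = Y = 0.318.
Q·(S₀ − S) = 991 × (269 − 7.17) × 10⁻³ = 259.5 kg/d removed.
P_X = Y_obs · Q(S₀ − S) = 0.3180 × 259.5 = 82.51 kg VSS/d.

P_X ≈ 82.5 kg VSS/d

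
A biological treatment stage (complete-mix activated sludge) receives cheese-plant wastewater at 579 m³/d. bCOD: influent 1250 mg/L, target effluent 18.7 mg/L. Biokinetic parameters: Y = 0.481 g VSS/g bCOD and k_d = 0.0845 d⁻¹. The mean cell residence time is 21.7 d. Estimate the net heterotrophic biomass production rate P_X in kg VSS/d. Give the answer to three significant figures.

Correct the yield for decay: Y_obs = Y/(1 + k_d θ_c) = 0.481 / (1 + 0.0845 × 21.7) = 0.481 / 2.834 = 0.1697.
Q·(S₀ − S) = 579 × (1250 − 18.7) × 10⁻³ = 712.9 kg/d removed.
So the net sludge growth is P_X = 0.1697 × 712.9 = 121.0 kg VSS/d.

P_X ≈ 121 kg VSS/d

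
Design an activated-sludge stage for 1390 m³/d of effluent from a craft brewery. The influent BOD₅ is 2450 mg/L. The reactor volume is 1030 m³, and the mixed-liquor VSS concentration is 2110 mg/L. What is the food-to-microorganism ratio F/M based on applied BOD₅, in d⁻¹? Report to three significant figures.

F/M ≈ 1.57 d⁻¹

Food-to-microorganism ratio F/M = Q S₀ / (V X) = 1390 × 2450 / (1030 × 2110) = 1.567 d⁻¹.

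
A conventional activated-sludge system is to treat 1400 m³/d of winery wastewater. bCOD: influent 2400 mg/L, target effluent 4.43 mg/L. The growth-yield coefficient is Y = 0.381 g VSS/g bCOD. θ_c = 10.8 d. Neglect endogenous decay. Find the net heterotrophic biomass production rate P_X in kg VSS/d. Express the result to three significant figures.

P_X ≈ 1280 kg VSS/d

No decay correction is needed, so Y_obs = Y = 0.381.
Substrate removed = Q·(S₀ − S) = 1400 m³/d × (2400 − 4.43) g/m³ = 3.35×10^6 g/d = 3354 kg/d.
P_X = Y_obs · Q(S₀ − S) = 0.3810 × 3354 = 1278 kg VSS/d.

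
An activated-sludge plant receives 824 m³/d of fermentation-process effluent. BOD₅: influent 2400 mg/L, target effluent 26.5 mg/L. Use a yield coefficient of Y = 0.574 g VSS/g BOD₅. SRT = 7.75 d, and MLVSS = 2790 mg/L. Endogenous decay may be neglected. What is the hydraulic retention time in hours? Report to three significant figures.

With k_d = 0 the design equation reduces to V = Y Q (S₀−S) θ_c / X = 0.574 × 824 × (2400 − 26.5) × 7.75 / 2790 = 3118 m³.
HRT = V/Q = 3118 m³ / 824 m³·d⁻¹ = 3.784 d × 24 = 90.83 h.

τ ≈ 90.8 h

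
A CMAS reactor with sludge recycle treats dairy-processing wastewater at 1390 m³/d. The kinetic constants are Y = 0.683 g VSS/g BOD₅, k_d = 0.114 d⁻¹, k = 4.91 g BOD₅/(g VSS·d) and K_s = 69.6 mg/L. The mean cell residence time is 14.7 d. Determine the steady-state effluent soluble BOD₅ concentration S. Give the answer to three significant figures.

For a completely mixed reactor with recycle the Lawrence–McCarty relation gives S = K_s·(1 + k_d·θ_c) / [θ_c·(Y·k − k_d) − 1] = 69.6 × (1 + 0.114 × 14.7) / [14.7 × (0.683 × 4.91 − 0.114) − 1] = 186.2 / 46.62 = 3.995 mg/L.

S ≈ 3.99 mg/L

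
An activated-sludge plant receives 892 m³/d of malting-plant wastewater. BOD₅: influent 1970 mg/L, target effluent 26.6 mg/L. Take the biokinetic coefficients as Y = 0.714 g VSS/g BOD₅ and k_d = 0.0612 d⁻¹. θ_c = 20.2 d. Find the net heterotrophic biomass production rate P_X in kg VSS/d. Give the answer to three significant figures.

Observed yield with endogenous decay: Y_obs = Y / (1 + k_d·θ_c) = 0.714 / (1 + 0.0612 × 20.2) = 0.714 / 2.236 = 0.3193 g VSS/g BOD₅.
Q·(S₀ − S) = 892 × (1970 − 26.6) × 10⁻³ = 1734 kg/d removed.
P_X = Y_obs · Q(S₀ − S) = 0.3193 × 1734 = 553.5 kg VSS/d.

P_X ≈ 553 kg VSS/d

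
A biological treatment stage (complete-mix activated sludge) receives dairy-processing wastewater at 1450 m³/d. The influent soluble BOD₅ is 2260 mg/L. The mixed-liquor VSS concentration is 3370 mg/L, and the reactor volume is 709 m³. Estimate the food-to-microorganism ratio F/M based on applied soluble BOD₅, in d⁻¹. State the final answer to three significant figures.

F/M ≈ 1.37 d⁻¹

Food-to-microorganism ratio F/M = Q S₀ / (V X) = 1450 × 2260 / (709.0 × 3370) = 1.372 d⁻¹.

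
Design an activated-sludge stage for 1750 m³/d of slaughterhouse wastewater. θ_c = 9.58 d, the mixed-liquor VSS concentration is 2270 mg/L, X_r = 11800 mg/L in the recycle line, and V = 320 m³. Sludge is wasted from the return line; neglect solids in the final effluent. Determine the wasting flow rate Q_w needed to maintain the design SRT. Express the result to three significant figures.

Q_w = (V·X)/(θ_c X_r) = 320.0 × 2270 / (9.58 × 11800) = 6.426 m³/d.

Q_w ≈ 6.43 m³/d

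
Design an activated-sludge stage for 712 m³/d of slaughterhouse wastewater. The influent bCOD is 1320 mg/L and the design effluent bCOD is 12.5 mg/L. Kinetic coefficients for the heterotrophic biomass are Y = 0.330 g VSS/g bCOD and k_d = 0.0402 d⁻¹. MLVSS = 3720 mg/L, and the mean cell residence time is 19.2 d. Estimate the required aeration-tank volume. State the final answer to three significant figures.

From the SRT design equation V = Y Q (S₀−S) θ_c / [X (1 + k_d θ_c)] = 0.330 × 712 × (1320 − 12.5) × 19.2 / [3720 × (1 + 0.0402 × 19.2)] = 5.9×10^6 / 6591 = 894.9 m³.

V ≈ 895 m³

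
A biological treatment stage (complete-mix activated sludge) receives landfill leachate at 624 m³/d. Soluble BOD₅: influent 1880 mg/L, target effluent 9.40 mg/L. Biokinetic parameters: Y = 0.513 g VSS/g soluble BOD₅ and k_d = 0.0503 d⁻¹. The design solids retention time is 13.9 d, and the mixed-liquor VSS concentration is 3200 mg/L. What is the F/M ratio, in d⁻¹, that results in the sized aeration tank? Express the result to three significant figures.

From the SRT design equation V = Y Q (S₀−S) θ_c / [X (1 + k_d θ_c)] = 0.513 × 624 × (1880 − 9.40) × 13.9 / [3200 × (1 + 0.0503 × 13.9)] = 8.32×10^6 / 5437 = 1531 m³.
Food-to-microorganism ratio F/M = Q S₀ / (V X) = 624 × 1880 / (1531 × 3200) = 0.2395 d⁻¹.

F/M ≈ 0.239 d⁻¹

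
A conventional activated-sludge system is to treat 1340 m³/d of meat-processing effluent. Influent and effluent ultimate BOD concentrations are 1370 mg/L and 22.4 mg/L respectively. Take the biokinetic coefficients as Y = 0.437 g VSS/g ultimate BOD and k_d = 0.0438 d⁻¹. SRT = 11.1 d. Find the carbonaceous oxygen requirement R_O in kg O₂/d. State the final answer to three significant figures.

R_O ≈ 1050 kg O₂/d

The observed yield is Y_obs = Y/(1 + k_d·θ_c) = 0.437 / (1 + 0.0438 × 11.1) = 0.437 / 1.486 = 0.2940 g VSS per g ultimate BOD removed.
Q·(S₀ − S) = 1340 × (1370 − 22.4) × 10⁻³ = 1806 kg/d removed.
Biomass synthesised: P_X = Y_obs × 1806 = 531.0 kg VSS/d.
R_O = Q·(S₀ − S) − 1.42·P_X = 1806 − 1.42 × 531.0 = 1052 kg O₂/d.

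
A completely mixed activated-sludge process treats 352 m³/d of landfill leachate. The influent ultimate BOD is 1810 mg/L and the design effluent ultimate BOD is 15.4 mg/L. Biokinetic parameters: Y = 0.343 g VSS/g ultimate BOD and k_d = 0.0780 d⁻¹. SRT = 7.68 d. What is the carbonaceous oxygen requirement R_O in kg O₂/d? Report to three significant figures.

Observed yield with endogenous decay: Y_obs = Y / (1 + k_d·θ_c) = 0.343 / (1 + 0.0780 × 7.68) = 0.343 / 1.599 = 0.2145 g VSS/g ultimate BOD.
Mass of ultimate BOD removed per day: Q(S₀ − S) = 352 × 1795 g/m³ = 631.7 kg/d.
Net sludge production P_X = 0.2145 × 631.7 = 135.5 kg VSS/d.
R_O = Q·(S₀ − S) − 1.42·P_X = 631.7 − 1.42 × 135.5 = 439.3 kg O₂/d.

R_O ≈ 439 kg O₂/d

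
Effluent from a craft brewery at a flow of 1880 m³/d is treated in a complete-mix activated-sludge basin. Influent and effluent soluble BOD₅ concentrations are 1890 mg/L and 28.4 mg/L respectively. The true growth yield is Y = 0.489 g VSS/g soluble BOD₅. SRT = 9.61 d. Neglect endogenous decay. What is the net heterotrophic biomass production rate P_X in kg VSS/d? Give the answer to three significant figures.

P_X ≈ 1710 kg VSS/d

With endogenous decay neglected, the observed yield equals the true yield: Y_obs = Y = 0.489 g VSS/g soluble BOD₅.
Mass of soluble BOD₅ removed per day: Q(S₀ − S) = 1880 × 1862 g/m³ = 3500 kg/d.
P_X = Y_obs · Q(S₀ − S) = 0.4890 × 3500 = 1711 kg VSS/d.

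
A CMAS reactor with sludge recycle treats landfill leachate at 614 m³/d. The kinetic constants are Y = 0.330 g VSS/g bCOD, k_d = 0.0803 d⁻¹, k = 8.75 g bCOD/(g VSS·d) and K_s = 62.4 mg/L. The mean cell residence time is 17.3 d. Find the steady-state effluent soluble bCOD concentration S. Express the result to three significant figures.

S ≈ 3.13 mg/L

For a completely mixed reactor with recycle the Lawrence–McCarty relation gives S = K_s·(1 + k_d·θ_c) / [θ_c·(Y·k − k_d) − 1] = 62.4 × (1 + 0.0803 × 17.3) / [17.3 × (0.330 × 8.75 − 0.0803) − 1] = 149.1 / 47.56 = 3.134 mg/L.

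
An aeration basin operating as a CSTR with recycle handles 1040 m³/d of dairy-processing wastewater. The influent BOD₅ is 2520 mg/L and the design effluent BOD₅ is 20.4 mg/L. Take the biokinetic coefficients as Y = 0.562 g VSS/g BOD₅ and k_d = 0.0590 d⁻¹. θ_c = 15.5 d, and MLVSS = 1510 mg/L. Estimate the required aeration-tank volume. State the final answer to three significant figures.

V ≈ 7830 m³

Steady-state biomass mass balance: V·X·(1 + k_d·θ_c) = Y·Q·(S₀ − S)·θ_c, so V = 0.562 × 1040 × (2520 − 20.4) × 15.5 / [1510 × (1 + 0.0590 × 15.5)] = 2.26×10^7 / 2891 = 7833 m³.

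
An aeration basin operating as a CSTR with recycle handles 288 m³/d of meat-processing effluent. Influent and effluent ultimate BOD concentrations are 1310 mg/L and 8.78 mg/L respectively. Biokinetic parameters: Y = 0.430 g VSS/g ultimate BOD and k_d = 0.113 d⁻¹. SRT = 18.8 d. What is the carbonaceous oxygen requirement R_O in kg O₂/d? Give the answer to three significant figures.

Observed yield with endogenous decay: Y_obs = Y / (1 + k_d·θ_c) = 0.430 / (1 + 0.113 × 18.8) = 0.430 / 3.124 = 0.1376 g VSS/g ultimate BOD.
Mass of ultimate BOD removed per day: Q(S₀ − S) = 288 × 1301 g/m³ = 374.8 kg/d.
Net sludge production P_X = 0.1376 × 374.8 = 51.58 kg VSS/d.
Carbonaceous O₂ demand = substrate oxidised − cell-mass equivalent = 374.8 − 1.42 × 51.58 = 301.5 kg O₂/d.

R_O ≈ 302 kg O₂/d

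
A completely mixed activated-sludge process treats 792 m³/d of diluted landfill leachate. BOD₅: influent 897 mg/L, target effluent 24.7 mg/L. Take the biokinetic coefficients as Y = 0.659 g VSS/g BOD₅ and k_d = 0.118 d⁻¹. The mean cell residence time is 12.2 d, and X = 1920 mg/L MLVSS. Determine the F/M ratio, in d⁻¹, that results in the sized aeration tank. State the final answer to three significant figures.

From the SRT design equation V = Y Q (S₀−S) θ_c / [X (1 + k_d θ_c)] = 0.659 × 792 × (897 − 24.7) × 12.2 / [1920 × (1 + 0.118 × 12.2)] = 5.55×10^6 / 4684 = 1186 m³.
F/M = applied load / biomass = Q·S₀/(V·X) = 792 × 897 / (1186 × 1920) = 0.3120 d⁻¹.

F/M ≈ 0.312 d⁻¹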